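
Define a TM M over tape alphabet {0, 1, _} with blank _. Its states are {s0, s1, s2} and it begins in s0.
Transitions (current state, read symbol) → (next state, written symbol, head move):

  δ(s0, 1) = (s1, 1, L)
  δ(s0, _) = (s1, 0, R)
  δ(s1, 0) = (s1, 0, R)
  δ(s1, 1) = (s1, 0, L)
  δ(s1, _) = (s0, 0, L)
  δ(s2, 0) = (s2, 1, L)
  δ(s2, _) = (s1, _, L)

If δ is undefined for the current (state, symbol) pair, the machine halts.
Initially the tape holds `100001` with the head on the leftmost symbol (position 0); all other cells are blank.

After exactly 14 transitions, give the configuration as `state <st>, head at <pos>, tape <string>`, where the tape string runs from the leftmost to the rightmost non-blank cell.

s0 | __[1]00001_   read 1 → write 1, move L, go to s1
s1 | _[_]100001_   read _ → write 0, move L, go to s0
s0 | [_]0100001_   read _ → write 0, move R, go to s1
s1 | 0[0]100001_   read 0 → write 0, move R, go to s1
s1 | 00[1]00001_   read 1 → write 0, move L, go to s1
s1 | 0[0]000001_   read 0 → write 0, move R, go to s1
s1 | 00[0]00001_   read 0 → write 0, move R, go to s1
s1 | 000[0]0001_   read 0 → write 0, move R, go to s1
s1 | 0000[0]001_   read 0 → write 0, move R, go to s1
s1 | 00000[0]01_   read 0 → write 0, move R, go to s1
s1 | 000000[0]1_   read 0 → write 0, move R, go to s1
s1 | 0000000[1]_   read 1 → write 0, move L, go to s1
s1 | 000000[0]0_   read 0 → write 0, move R, go to s1
s1 | 0000000[0]_   read 0 → write 0, move R, go to s1
s1 | 00000000[_]
After 14 steps: state s1, head at 6, tape 00000000.

state s1, head at 6, tape 00000000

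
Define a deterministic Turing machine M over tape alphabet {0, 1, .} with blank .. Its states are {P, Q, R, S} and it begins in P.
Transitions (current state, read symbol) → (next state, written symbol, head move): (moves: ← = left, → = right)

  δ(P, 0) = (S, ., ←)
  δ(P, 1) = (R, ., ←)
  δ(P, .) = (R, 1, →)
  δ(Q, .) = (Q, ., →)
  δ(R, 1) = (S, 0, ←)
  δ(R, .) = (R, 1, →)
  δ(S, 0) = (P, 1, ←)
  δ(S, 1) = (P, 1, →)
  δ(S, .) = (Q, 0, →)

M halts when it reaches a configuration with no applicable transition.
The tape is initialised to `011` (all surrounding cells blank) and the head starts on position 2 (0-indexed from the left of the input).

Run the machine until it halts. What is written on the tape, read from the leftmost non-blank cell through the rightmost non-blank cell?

state=P head=2 tape=.01[1]   (P,1)→(R,.,←)
state=R head=1 tape=.0[1].   (R,1)→(S,0,←)
state=S head=0 tape=.[0]0.   (S,0)→(P,1,←)
state=P head=-1 tape=[.]10.   (P,.)→(R,1,→)
state=R head=0 tape=1[1]0.   (R,1)→(S,0,←)
state=S head=-1 tape=[1]00.   (S,1)→(P,1,→)
state=P head=0 tape=1[0]0.   (P,0)→(S,.,←)
state=S head=-1 tape=[1].0.   (S,1)→(P,1,→)
state=P head=0 tape=1[.]0.   (P,.)→(R,1,→)
state=R head=1 tape=11[0].
The non-blank tape span at halt is 110.

110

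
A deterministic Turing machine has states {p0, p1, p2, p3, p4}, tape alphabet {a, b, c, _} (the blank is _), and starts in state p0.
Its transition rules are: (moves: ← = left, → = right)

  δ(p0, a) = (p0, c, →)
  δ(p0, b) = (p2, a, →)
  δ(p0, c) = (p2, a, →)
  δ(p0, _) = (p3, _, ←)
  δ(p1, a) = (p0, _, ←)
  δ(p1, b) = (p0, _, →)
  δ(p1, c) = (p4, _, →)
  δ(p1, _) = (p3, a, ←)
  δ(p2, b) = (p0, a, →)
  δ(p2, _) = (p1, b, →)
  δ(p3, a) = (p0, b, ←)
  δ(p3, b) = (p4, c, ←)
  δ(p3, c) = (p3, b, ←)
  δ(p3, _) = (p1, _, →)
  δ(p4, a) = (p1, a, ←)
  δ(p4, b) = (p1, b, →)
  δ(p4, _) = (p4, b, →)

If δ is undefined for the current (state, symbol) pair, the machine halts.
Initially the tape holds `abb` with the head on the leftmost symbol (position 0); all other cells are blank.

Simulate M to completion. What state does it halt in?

p2

state=p0 head=0 tape=_[a]bb__   (p0,a)→(p0,c,→)
state=p0 head=1 tape=_c[b]b__   (p0,b)→(p2,a,→)
state=p2 head=2 tape=_ca[b]__   (p2,b)→(p0,a,→)
state=p0 head=3 tape=_caa[_]_   (p0,_)→(p3,_,←)
state=p3 head=2 tape=_ca[a]__   (p3,a)→(p0,b,←)
state=p0 head=1 tape=_c[a]b__   (p0,a)→(p0,c,→)
state=p0 head=2 tape=_cc[b]__   (p0,b)→(p2,a,→)
state=p2 head=3 tape=_cca[_]_   (p2,_)→(p1,b,→)
state=p1 head=4 tape=_ccab[_]   (p1,_)→(p3,a,←)
state=p3 head=3 tape=_cca[b]a   (p3,b)→(p4,c,←)
state=p4 head=2 tape=_cc[a]ca   (p4,a)→(p1,a,←)
state=p1 head=1 tape=_c[c]aca   (p1,c)→(p4,_,→)
state=p4 head=2 tape=_c_[a]ca   (p4,a)→(p1,a,←)
state=p1 head=1 tape=_c[_]aca   (p1,_)→(p3,a,←)
state=p3 head=0 tape=_[c]aaca   (p3,c)→(p3,b,←)
state=p3 head=-1 tape=[_]baaca   (p3,_)→(p1,_,→)
state=p1 head=0 tape=_[b]aaca   (p1,b)→(p0,_,→)
state=p0 head=1 tape=__[a]aca   (p0,a)→(p0,c,→)
state=p0 head=2 tape=__c[a]ca   (p0,a)→(p0,c,→)
state=p0 head=3 tape=__cc[c]a   (p0,c)→(p2,a,→)
state=p2 head=4 tape=__cca[a]
No transition is defined for (p2, a); M halts in state p2.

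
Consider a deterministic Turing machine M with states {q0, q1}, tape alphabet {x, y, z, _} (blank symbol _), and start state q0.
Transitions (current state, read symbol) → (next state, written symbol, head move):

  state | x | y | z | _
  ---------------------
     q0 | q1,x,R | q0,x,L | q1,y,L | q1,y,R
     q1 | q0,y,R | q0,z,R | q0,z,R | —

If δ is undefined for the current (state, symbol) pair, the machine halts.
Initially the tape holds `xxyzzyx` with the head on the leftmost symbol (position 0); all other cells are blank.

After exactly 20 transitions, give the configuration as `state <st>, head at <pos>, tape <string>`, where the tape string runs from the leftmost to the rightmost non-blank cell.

state=q0 head=0 tape=[x]xyzzyx   (q0,x)→(q1,x,R)
state=q1 head=1 tape=x[x]yzzyx   (q1,x)→(q0,y,R)
state=q0 head=2 tape=xy[y]zzyx   (q0,y)→(q0,x,L)
state=q0 head=1 tape=x[y]xzzyx   (q0,y)→(q0,x,L)
state=q0 head=0 tape=[x]xxzzyx   (q0,x)→(q1,x,R)
state=q1 head=1 tape=x[x]xzzyx   (q1,x)→(q0,y,R)
state=q0 head=2 tape=xy[x]zzyx   (q0,x)→(q1,x,R)
state=q1 head=3 tape=xyx[z]zyx   (q1,z)→(q0,z,R)
state=q0 head=4 tape=xyxz[z]yx   (q0,z)→(q1,y,L)
state=q1 head=3 tape=xyx[z]yyx   (q1,z)→(q0,z,R)
state=q0 head=4 tape=xyxz[y]yx   (q0,y)→(q0,x,L)
state=q0 head=3 tape=xyx[z]xyx   (q0,z)→(q1,y,L)
state=q1 head=2 tape=xy[x]yxyx   (q1,x)→(q0,y,R)
state=q0 head=3 tape=xyy[y]xyx   (q0,y)→(q0,x,L)
state=q0 head=2 tape=xy[y]xxyx   (q0,y)→(q0,x,L)
state=q0 head=1 tape=x[y]xxxyx   (q0,y)→(q0,x,L)
state=q0 head=0 tape=[x]xxxxyx   (q0,x)→(q1,x,R)
state=q1 head=1 tape=x[x]xxxyx   (q1,x)→(q0,y,R)
state=q0 head=2 tape=xy[x]xxyx   (q0,x)→(q1,x,R)
state=q1 head=3 tape=xyx[x]xyx   (q1,x)→(q0,y,R)
state=q0 head=4 tape=xyxy[x]yx
After 20 steps: state q0, head at 4, tape xyxyxyx.

state q0, head at 4, tape xyxyxyx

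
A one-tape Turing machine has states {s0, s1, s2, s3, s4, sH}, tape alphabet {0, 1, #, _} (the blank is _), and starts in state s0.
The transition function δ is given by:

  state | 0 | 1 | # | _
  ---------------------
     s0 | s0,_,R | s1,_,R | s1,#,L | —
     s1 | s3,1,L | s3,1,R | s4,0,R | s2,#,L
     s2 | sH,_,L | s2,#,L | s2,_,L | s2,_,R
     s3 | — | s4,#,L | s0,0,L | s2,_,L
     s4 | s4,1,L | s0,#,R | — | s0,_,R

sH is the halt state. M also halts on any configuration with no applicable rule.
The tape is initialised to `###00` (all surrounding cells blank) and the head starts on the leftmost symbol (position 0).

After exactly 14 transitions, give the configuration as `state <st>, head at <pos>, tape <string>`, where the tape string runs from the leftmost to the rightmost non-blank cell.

state s2, head at 2, tape 00

s0 | __[#]##00   read # → write #, move L, go to s1
s1 | _[_]###00   read _ → write #, move L, go to s2
s2 | [_]####00   read _ → write _, move R, go to s2
s2 | _[#]###00   read # → write _, move L, go to s2
s2 | [_]_###00   read _ → write _, move R, go to s2
s2 | _[_]###00   read _ → write _, move R, go to s2
s2 | __[#]##00   read # → write _, move L, go to s2
s2 | _[_]_##00   read _ → write _, move R, go to s2
s2 | __[_]##00   read _ → write _, move R, go to s2
s2 | ___[#]#00   read # → write _, move L, go to s2
s2 | __[_]_#00   read _ → write _, move R, go to s2
s2 | ___[_]#00   read _ → write _, move R, go to s2
s2 | ____[#]00   read # → write _, move L, go to s2
s2 | ___[_]_00   read _ → write _, move R, go to s2
s2 | ____[_]00
After 14 steps: state s2, head at 2, tape 00.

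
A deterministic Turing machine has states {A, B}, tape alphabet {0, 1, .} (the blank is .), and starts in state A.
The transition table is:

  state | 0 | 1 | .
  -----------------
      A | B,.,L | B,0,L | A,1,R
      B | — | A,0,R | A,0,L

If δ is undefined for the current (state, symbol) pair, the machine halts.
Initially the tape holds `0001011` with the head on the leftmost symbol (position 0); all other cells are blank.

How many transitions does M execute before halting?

A | ..[0]001011   read 0 → write ., move L, go to B
B | .[.].001011   read . → write 0, move L, go to A
A | [.]0.001011   read . → write 1, move R, go to A
A | 1[0].001011   read 0 → write ., move L, go to B
B | [1]..001011   read 1 → write 0, move R, go to A
A | 0[.].001011   read . → write 1, move R, go to A
A | 01[.]001011   read . → write 1, move R, go to A
A | 011[0]01011   read 0 → write ., move L, go to B
B | 01[1].01011   read 1 → write 0, move R, go to A
A | 010[.]01011   read . → write 1, move R, go to A
A | 0101[0]1011   read 0 → write ., move L, go to B
B | 010[1].1011   read 1 → write 0, move R, go to A
A | 0100[.]1011   read . → write 1, move R, go to A
A | 01001[1]011   read 1 → write 0, move L, go to B
B | 0100[1]0011   read 1 → write 0, move R, go to A
A | 01000[0]011   read 0 → write ., move L, go to B
B | 0100[0].011
M halts after 16 transitions.

16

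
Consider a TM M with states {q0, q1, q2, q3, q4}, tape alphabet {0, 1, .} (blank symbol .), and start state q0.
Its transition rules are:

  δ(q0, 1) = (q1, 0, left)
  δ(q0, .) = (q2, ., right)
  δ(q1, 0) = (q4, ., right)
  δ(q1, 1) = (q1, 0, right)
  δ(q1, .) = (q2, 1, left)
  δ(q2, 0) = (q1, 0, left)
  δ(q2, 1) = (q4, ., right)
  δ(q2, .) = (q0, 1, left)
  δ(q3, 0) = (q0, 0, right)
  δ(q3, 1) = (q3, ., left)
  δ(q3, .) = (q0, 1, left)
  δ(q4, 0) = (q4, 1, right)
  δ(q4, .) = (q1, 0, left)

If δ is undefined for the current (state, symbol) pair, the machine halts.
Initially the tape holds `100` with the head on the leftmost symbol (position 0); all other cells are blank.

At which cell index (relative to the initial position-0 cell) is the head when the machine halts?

-1

q0 | ...[1]00   read 1 → write 0, move left, go to q1
q1 | ..[.]000   read . → write 1, move left, go to q2
q2 | .[.]1000   read . → write 1, move left, go to q0
q0 | [.]11000   read . → write ., move right, go to q2
q2 | .[1]1000   read 1 → write ., move right, go to q4
q4 | ..[1]000
At halt the head is at cell -1.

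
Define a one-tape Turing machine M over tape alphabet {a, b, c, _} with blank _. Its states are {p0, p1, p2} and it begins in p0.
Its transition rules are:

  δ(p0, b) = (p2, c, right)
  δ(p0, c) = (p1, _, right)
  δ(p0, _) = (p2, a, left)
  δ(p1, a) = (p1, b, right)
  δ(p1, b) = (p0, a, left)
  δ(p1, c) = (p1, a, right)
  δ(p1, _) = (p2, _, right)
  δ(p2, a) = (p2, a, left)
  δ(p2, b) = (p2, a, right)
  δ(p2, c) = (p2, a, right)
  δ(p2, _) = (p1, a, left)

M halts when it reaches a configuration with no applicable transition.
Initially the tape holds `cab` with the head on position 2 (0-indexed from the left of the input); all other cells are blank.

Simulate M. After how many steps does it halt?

p0 | ca[b]___   read b → write c, move right, go to p2
p2 | cac[_]__   read _ → write a, move left, go to p1
p1 | ca[c]a__   read c → write a, move right, go to p1
p1 | caa[a]__   read a → write b, move right, go to p1
p1 | caab[_]_   read _ → write _, move right, go to p2
p2 | caab_[_]   read _ → write a, move left, go to p1
p1 | caab[_]a   read _ → write _, move right, go to p2
p2 | caab_[a]   read a → write a, move left, go to p2
p2 | caab[_]a   read _ → write a, move left, go to p1
p1 | caa[b]aa   read b → write a, move left, go to p0
p0 | ca[a]aaa
M halts after 10 transitions.

10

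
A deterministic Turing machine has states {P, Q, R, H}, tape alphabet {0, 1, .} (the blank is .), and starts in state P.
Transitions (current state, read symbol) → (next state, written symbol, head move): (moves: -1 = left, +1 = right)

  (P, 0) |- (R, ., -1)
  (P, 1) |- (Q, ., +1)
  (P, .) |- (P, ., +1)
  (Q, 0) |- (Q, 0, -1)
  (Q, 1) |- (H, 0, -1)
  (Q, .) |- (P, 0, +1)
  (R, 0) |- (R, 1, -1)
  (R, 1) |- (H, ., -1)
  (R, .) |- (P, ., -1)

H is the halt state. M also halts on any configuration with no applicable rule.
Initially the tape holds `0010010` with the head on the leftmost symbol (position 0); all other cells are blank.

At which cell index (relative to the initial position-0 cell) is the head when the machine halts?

state=P head=0 tape=..[0]010010   (P,0)→(R,.,-1)
state=R head=-1 tape=.[.].010010   (R,.)→(P,.,-1)
state=P head=-2 tape=[.]..010010   (P,.)→(P,.,+1)
state=P head=-1 tape=.[.].010010   (P,.)→(P,.,+1)
state=P head=0 tape=..[.]010010   (P,.)→(P,.,+1)
state=P head=1 tape=...[0]10010   (P,0)→(R,.,-1)
state=R head=0 tape=..[.].10010   (R,.)→(P,.,-1)
state=P head=-1 tape=.[.]..10010   (P,.)→(P,.,+1)
state=P head=0 tape=..[.].10010   (P,.)→(P,.,+1)
state=P head=1 tape=...[.]10010   (P,.)→(P,.,+1)
state=P head=2 tape=....[1]0010   (P,1)→(Q,.,+1)
state=Q head=3 tape=.....[0]010   (Q,0)→(Q,0,-1)
state=Q head=2 tape=....[.]0010   (Q,.)→(P,0,+1)
state=P head=3 tape=....0[0]010   (P,0)→(R,.,-1)
state=R head=2 tape=....[0].010   (R,0)→(R,1,-1)
state=R head=1 tape=...[.]1.010   (R,.)→(P,.,-1)
state=P head=0 tape=..[.].1.010   (P,.)→(P,.,+1)
state=P head=1 tape=...[.]1.010   (P,.)→(P,.,+1)
state=P head=2 tape=....[1].010   (P,1)→(Q,.,+1)
state=Q head=3 tape=.....[.]010   (Q,.)→(P,0,+1)
state=P head=4 tape=.....0[0]10   (P,0)→(R,.,-1)
state=R head=3 tape=.....[0].10   (R,0)→(R,1,-1)
state=R head=2 tape=....[.]1.10   (R,.)→(P,.,-1)
state=P head=1 tape=...[.].1.10   (P,.)→(P,.,+1)
state=P head=2 tape=....[.]1.10   (P,.)→(P,.,+1)
state=P head=3 tape=.....[1].10   (P,1)→(Q,.,+1)
state=Q head=4 tape=......[.]10   (Q,.)→(P,0,+1)
state=P head=5 tape=......0[1]0   (P,1)→(Q,.,+1)
state=Q head=6 tape=......0.[0]   (Q,0)→(Q,0,-1)
state=Q head=5 tape=......0[.]0   (Q,.)→(P,0,+1)
state=P head=6 tape=......00[0]   (P,0)→(R,.,-1)
state=R head=5 tape=......0[0].   (R,0)→(R,1,-1)
state=R head=4 tape=......[0]1.   (R,0)→(R,1,-1)
state=R head=3 tape=.....[.]11.   (R,.)→(P,.,-1)
state=P head=2 tape=....[.].11.   (P,.)→(P,.,+1)
state=P head=3 tape=.....[.]11.   (P,.)→(P,.,+1)
state=P head=4 tape=......[1]1.   (P,1)→(Q,.,+1)
state=Q head=5 tape=.......[1].   (Q,1)→(H,0,-1)
state=H head=4 tape=......[.]0.
At halt the head is at cell 4.

4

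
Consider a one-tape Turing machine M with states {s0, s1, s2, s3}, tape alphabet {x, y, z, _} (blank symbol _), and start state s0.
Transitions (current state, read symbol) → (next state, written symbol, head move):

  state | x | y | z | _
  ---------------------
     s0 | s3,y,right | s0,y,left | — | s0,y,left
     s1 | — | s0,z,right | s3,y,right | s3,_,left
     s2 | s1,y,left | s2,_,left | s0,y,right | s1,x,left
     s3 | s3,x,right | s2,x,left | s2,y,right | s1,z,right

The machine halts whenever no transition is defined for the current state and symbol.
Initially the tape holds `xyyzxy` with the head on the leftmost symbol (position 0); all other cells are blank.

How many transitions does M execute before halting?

13

s0 | ___[x]yyzxy   read x → write y, move right, go to s3
s3 | ___y[y]yzxy   read y → write x, move left, go to s2
s2 | ___[y]xyzxy   read y → write _, move left, go to s2
s2 | __[_]_xyzxy   read _ → write x, move left, go to s1
s1 | _[_]x_xyzxy   read _ → write _, move left, go to s3
s3 | [_]_x_xyzxy   read _ → write z, move right, go to s1
s1 | z[_]x_xyzxy   read _ → write _, move left, go to s3
s3 | [z]_x_xyzxy   read z → write y, move right, go to s2
s2 | y[_]x_xyzxy   read _ → write x, move left, go to s1
s1 | [y]xx_xyzxy   read y → write z, move right, go to s0
s0 | z[x]x_xyzxy   read x → write y, move right, go to s3
s3 | zy[x]_xyzxy   read x → write x, move right, go to s3
s3 | zyx[_]xyzxy   read _ → write z, move right, go to s1
s1 | zyxz[x]yzxy
M halts after 13 transitions.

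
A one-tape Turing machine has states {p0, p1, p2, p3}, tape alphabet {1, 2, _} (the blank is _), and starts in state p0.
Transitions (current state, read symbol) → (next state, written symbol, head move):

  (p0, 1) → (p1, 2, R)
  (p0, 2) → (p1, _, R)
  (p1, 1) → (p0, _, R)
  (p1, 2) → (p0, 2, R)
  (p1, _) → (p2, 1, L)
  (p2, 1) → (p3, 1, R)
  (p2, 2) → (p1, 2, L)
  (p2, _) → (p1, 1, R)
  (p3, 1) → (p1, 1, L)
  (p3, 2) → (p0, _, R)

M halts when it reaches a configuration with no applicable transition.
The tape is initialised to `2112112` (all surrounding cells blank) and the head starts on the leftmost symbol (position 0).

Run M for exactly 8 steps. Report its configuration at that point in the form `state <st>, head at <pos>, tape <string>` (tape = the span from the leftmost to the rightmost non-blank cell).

state p2, head at 6, tape 222__1

state=p0 head=0 tape=[2]112112_   (p0,2)→(p1,_,R)
state=p1 head=1 tape=_[1]12112_   (p1,1)→(p0,_,R)
state=p0 head=2 tape=__[1]2112_   (p0,1)→(p1,2,R)
state=p1 head=3 tape=__2[2]112_   (p1,2)→(p0,2,R)
state=p0 head=4 tape=__22[1]12_   (p0,1)→(p1,2,R)
state=p1 head=5 tape=__222[1]2_   (p1,1)→(p0,_,R)
state=p0 head=6 tape=__222_[2]_   (p0,2)→(p1,_,R)
state=p1 head=7 tape=__222__[_]   (p1,_)→(p2,1,L)
state=p2 head=6 tape=__222_[_]1
After 8 steps: state p2, head at 6, tape 222__1.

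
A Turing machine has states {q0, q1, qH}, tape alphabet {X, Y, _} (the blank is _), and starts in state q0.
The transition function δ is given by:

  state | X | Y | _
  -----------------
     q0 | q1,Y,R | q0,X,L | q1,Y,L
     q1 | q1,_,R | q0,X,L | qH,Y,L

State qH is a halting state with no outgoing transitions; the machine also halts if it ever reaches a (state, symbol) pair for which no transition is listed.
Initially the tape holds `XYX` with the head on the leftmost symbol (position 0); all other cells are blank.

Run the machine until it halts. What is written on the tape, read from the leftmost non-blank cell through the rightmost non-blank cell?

state=q0 head=0 tape=___[X]YX   (q0,X)→(q1,Y,R)
state=q1 head=1 tape=___Y[Y]X   (q1,Y)→(q0,X,L)
state=q0 head=0 tape=___[Y]XX   (q0,Y)→(q0,X,L)
state=q0 head=-1 tape=__[_]XXX   (q0,_)→(q1,Y,L)
state=q1 head=-2 tape=_[_]YXXX   (q1,_)→(qH,Y,L)
state=qH head=-3 tape=[_]YYXXX
The non-blank tape span at halt is YYXXX.

YYXXX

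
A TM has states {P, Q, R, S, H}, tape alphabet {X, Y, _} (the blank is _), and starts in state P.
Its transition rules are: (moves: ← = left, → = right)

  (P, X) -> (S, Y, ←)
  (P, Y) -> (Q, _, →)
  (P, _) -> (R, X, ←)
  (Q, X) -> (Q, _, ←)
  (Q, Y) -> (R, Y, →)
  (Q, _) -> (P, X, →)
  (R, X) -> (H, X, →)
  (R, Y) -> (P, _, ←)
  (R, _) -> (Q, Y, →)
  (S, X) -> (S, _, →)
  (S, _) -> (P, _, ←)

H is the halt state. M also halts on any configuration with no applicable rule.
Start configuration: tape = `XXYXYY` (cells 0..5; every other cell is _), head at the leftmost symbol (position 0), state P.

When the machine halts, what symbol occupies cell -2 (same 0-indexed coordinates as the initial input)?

state=P head=0 tape=___[X]XYXYY   (P,X)→(S,Y,←)
state=S head=-1 tape=__[_]YXYXYY   (S,_)→(P,_,←)
state=P head=-2 tape=_[_]_YXYXYY   (P,_)→(R,X,←)
state=R head=-3 tape=[_]X_YXYXYY   (R,_)→(Q,Y,→)
state=Q head=-2 tape=Y[X]_YXYXYY   (Q,X)→(Q,_,←)
state=Q head=-3 tape=[Y]__YXYXYY   (Q,Y)→(R,Y,→)
state=R head=-2 tape=Y[_]_YXYXYY   (R,_)→(Q,Y,→)
state=Q head=-1 tape=YY[_]YXYXYY   (Q,_)→(P,X,→)
state=P head=0 tape=YYX[Y]XYXYY   (P,Y)→(Q,_,→)
state=Q head=1 tape=YYX_[X]YXYY   (Q,X)→(Q,_,←)
state=Q head=0 tape=YYX[_]_YXYY   (Q,_)→(P,X,→)
state=P head=1 tape=YYXX[_]YXYY   (P,_)→(R,X,←)
state=R head=0 tape=YYX[X]XYXYY   (R,X)→(H,X,→)
state=H head=1 tape=YYXX[X]YXYY
Cell -2 holds Y when M halts.

Y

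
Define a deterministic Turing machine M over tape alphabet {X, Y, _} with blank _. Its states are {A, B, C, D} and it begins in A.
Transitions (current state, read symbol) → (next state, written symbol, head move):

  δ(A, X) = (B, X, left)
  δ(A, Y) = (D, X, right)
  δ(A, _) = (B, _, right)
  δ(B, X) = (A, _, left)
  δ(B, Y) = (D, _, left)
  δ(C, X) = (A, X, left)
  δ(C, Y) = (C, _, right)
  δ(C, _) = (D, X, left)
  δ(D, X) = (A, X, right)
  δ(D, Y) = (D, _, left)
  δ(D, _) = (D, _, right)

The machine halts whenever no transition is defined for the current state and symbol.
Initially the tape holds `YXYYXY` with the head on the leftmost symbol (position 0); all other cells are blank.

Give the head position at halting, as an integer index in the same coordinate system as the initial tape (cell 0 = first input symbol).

A | [Y]XYYXY   read Y → write X, move right, go to D
D | X[X]YYXY   read X → write X, move right, go to A
A | XX[Y]YXY   read Y → write X, move right, go to D
D | XXX[Y]XY   read Y → write _, move left, go to D
D | XX[X]_XY   read X → write X, move right, go to A
A | XXX[_]XY   read _ → write _, move right, go to B
B | XXX_[X]Y   read X → write _, move left, go to A
A | XXX[_]_Y   read _ → write _, move right, go to B
B | XXX_[_]Y
At halt the head is at cell 4.

4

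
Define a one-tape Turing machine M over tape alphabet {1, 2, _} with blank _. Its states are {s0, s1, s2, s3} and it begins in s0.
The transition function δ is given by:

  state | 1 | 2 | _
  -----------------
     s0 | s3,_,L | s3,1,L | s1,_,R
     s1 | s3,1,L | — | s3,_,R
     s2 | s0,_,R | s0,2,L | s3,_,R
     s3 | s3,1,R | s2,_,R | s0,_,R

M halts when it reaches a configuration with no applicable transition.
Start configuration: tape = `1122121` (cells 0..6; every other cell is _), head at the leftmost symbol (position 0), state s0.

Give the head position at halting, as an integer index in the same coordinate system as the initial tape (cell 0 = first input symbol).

2

s0 | _[1]122121   read 1 → write _, move L, go to s3
s3 | [_]_122121   read _ → write _, move R, go to s0
s0 | _[_]122121   read _ → write _, move R, go to s1
s1 | __[1]22121   read 1 → write 1, move L, go to s3
s3 | _[_]122121   read _ → write _, move R, go to s0
s0 | __[1]22121   read 1 → write _, move L, go to s3
s3 | _[_]_22121   read _ → write _, move R, go to s0
s0 | __[_]22121   read _ → write _, move R, go to s1
s1 | ___[2]2121
At halt the head is at cell 2.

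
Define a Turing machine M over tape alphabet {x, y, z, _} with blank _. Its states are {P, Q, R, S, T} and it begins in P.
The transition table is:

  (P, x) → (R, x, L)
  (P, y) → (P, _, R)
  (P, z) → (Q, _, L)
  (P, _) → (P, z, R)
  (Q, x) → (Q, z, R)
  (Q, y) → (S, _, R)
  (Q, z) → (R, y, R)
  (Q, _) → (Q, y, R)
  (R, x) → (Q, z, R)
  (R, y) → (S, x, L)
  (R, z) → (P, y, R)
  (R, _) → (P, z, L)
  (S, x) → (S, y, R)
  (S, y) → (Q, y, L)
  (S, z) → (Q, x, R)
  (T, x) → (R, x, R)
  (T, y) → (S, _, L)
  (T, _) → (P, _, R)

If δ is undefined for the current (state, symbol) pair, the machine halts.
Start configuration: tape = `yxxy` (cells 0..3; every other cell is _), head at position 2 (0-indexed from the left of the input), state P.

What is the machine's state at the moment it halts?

S

state=P head=2 tape=yx[x]y_   (P,x)→(R,x,L)
state=R head=1 tape=y[x]xy_   (R,x)→(Q,z,R)
state=Q head=2 tape=yz[x]y_   (Q,x)→(Q,z,R)
state=Q head=3 tape=yzz[y]_   (Q,y)→(S,_,R)
state=S head=4 tape=yzz_[_]
No transition is defined for (S, _); M halts in state S.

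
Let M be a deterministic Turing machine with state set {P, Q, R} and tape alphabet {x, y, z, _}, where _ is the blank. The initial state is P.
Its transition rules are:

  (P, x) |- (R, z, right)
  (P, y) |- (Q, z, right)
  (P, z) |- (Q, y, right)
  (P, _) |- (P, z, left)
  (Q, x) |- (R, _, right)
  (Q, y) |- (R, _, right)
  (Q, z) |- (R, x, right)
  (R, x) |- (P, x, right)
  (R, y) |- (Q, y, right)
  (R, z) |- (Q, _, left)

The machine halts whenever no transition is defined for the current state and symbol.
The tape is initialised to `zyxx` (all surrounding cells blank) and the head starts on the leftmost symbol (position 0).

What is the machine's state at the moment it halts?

R

P | [z]yxx_   read z → write y, move right, go to Q
Q | y[y]xx_   read y → write _, move right, go to R
R | y_[x]x_   read x → write x, move right, go to P
P | y_x[x]_   read x → write z, move right, go to R
R | y_xz[_]
No transition is defined for (R, _); M halts in state R.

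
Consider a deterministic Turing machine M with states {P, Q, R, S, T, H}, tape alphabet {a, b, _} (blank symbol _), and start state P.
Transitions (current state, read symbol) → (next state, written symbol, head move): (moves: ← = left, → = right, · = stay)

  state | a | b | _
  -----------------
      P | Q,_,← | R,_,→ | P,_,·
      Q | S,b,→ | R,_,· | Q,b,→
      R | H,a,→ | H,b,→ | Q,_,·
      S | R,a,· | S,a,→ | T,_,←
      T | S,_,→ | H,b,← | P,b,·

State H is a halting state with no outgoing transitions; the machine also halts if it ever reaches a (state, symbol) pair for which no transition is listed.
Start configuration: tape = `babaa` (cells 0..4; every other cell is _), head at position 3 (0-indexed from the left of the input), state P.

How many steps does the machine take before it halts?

8

P | bab[a]a_   read a → write _, move ←, go to Q
Q | ba[b]_a_   read b → write _, move ·, go to R
R | ba[_]_a_   read _ → write _, move ·, go to Q
Q | ba[_]_a_   read _ → write b, move →, go to Q
Q | bab[_]a_   read _ → write b, move →, go to Q
Q | babb[a]_   read a → write b, move →, go to S
S | babbb[_]   read _ → write _, move ←, go to T
T | babb[b]_   read b → write b, move ←, go to H
H | bab[b]b_
M halts after 8 transitions.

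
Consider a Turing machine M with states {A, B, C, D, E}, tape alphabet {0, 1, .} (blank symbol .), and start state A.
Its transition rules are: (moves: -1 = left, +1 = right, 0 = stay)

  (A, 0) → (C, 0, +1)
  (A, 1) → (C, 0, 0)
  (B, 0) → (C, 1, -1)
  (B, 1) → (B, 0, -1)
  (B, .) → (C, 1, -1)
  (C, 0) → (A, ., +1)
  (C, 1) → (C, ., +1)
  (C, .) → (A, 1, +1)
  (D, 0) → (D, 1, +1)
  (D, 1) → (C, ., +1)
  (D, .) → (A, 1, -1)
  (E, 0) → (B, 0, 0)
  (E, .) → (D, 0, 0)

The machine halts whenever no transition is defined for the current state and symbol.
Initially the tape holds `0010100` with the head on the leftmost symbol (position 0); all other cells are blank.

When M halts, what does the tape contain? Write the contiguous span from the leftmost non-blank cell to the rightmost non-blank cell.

0..0..01

state=A head=0 tape=[0]010100..   (A,0)→(C,0,+1)
state=C head=1 tape=0[0]10100..   (C,0)→(A,.,+1)
state=A head=2 tape=0.[1]0100..   (A,1)→(C,0,0)
state=C head=2 tape=0.[0]0100..   (C,0)→(A,.,+1)
state=A head=3 tape=0..[0]100..   (A,0)→(C,0,+1)
state=C head=4 tape=0..0[1]00..   (C,1)→(C,.,+1)
state=C head=5 tape=0..0.[0]0..   (C,0)→(A,.,+1)
state=A head=6 tape=0..0..[0]..   (A,0)→(C,0,+1)
state=C head=7 tape=0..0..0[.].   (C,.)→(A,1,+1)
state=A head=8 tape=0..0..01[.]
The non-blank tape span at halt is 0..0..01.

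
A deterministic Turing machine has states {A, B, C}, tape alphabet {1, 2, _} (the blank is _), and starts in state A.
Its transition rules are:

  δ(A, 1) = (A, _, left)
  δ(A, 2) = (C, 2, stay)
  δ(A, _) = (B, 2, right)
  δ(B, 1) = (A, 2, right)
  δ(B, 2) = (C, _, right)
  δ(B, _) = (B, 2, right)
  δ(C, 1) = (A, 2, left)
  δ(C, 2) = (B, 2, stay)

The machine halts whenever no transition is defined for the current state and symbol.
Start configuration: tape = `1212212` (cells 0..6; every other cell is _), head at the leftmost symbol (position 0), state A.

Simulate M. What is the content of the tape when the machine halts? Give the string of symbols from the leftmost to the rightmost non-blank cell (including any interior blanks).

A | _[1]212212_   read 1 → write _, move left, go to A
A | [_]_212212_   read _ → write 2, move right, go to B
B | 2[_]212212_   read _ → write 2, move right, go to B
B | 22[2]12212_   read 2 → write _, move right, go to C
C | 22_[1]2212_   read 1 → write 2, move left, go to A
A | 22[_]22212_   read _ → write 2, move right, go to B
B | 222[2]2212_   read 2 → write _, move right, go to C
C | 222_[2]212_   read 2 → write 2, move stay, go to B
B | 222_[2]212_   read 2 → write _, move right, go to C
C | 222__[2]12_   read 2 → write 2, move stay, go to B
B | 222__[2]12_   read 2 → write _, move right, go to C
C | 222___[1]2_   read 1 → write 2, move left, go to A
A | 222__[_]22_   read _ → write 2, move right, go to B
B | 222__2[2]2_   read 2 → write _, move right, go to C
C | 222__2_[2]_   read 2 → write 2, move stay, go to B
B | 222__2_[2]_   read 2 → write _, move right, go to C
C | 222__2__[_]
The non-blank tape span at halt is 222__2.

222__2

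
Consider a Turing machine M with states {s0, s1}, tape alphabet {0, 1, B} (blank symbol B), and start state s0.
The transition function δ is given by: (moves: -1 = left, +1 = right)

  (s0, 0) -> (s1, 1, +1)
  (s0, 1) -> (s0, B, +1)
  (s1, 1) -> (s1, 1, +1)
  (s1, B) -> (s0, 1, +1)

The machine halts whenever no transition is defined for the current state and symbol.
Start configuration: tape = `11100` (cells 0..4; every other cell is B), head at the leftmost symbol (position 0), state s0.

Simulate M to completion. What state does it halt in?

state=s0 head=0 tape=[1]1100   (s0,1)→(s0,B,+1)
state=s0 head=1 tape=B[1]100   (s0,1)→(s0,B,+1)
state=s0 head=2 tape=BB[1]00   (s0,1)→(s0,B,+1)
state=s0 head=3 tape=BBB[0]0   (s0,0)→(s1,1,+1)
state=s1 head=4 tape=BBB1[0]
No transition is defined for (s1, 0); M halts in state s1.

s1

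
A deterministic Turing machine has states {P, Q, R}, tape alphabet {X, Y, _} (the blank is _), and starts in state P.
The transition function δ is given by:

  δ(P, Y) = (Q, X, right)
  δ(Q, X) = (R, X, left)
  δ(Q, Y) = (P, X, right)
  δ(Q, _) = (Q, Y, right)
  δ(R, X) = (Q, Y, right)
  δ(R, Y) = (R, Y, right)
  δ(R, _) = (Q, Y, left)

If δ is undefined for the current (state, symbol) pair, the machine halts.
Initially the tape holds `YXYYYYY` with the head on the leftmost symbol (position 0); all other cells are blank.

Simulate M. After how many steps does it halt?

state=P head=0 tape=[Y]XYYYYY_   (P,Y)→(Q,X,right)
state=Q head=1 tape=X[X]YYYYY_   (Q,X)→(R,X,left)
state=R head=0 tape=[X]XYYYYY_   (R,X)→(Q,Y,right)
state=Q head=1 tape=Y[X]YYYYY_   (Q,X)→(R,X,left)
state=R head=0 tape=[Y]XYYYYY_   (R,Y)→(R,Y,right)
state=R head=1 tape=Y[X]YYYYY_   (R,X)→(Q,Y,right)
state=Q head=2 tape=YY[Y]YYYY_   (Q,Y)→(P,X,right)
state=P head=3 tape=YYX[Y]YYY_   (P,Y)→(Q,X,right)
state=Q head=4 tape=YYXX[Y]YY_   (Q,Y)→(P,X,right)
state=P head=5 tape=YYXXX[Y]Y_   (P,Y)→(Q,X,right)
state=Q head=6 tape=YYXXXX[Y]_   (Q,Y)→(P,X,right)
state=P head=7 tape=YYXXXXX[_]
M halts after 11 transitions.

11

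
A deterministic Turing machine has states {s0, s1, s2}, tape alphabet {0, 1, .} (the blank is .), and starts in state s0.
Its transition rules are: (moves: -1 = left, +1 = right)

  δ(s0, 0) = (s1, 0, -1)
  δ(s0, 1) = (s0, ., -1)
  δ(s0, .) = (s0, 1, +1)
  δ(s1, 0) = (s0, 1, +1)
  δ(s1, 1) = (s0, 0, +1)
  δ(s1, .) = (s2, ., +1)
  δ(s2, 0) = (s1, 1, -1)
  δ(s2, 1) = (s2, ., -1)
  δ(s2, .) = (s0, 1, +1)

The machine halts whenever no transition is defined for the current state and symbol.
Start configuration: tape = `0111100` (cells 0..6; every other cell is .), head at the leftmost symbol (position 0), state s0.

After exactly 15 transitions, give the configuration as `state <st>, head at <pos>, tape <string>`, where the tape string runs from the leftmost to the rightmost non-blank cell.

s0 | ..[0]111100   read 0 → write 0, move -1, go to s1
s1 | .[.]0111100   read . → write ., move +1, go to s2
s2 | ..[0]111100   read 0 → write 1, move -1, go to s1
s1 | .[.]1111100   read . → write ., move +1, go to s2
s2 | ..[1]111100   read 1 → write ., move -1, go to s2
s2 | .[.].111100   read . → write 1, move +1, go to s0
s0 | .1[.]111100   read . → write 1, move +1, go to s0
s0 | .11[1]11100   read 1 → write ., move -1, go to s0
s0 | .1[1].11100   read 1 → write ., move -1, go to s0
s0 | .[1]..11100   read 1 → write ., move -1, go to s0
s0 | [.]...11100   read . → write 1, move +1, go to s0
s0 | 1[.]..11100   read . → write 1, move +1, go to s0
s0 | 11[.].11100   read . → write 1, move +1, go to s0
s0 | 111[.]11100   read . → write 1, move +1, go to s0
s0 | 1111[1]1100   read 1 → write ., move -1, go to s0
s0 | 111[1].1100
After 15 steps: state s0, head at 1, tape 1111.1100.

state s0, head at 1, tape 1111.1100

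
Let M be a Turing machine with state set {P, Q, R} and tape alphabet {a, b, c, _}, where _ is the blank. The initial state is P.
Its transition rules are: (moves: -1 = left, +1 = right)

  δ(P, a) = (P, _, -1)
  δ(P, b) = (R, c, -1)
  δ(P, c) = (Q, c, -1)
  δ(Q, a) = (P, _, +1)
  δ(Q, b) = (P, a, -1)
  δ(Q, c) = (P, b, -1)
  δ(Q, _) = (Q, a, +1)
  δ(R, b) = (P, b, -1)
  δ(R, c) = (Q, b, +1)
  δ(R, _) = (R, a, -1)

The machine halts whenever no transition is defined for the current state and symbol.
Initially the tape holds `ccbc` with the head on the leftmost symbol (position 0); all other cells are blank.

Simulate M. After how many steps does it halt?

4

state=P head=0 tape=__[c]cbc   (P,c)→(Q,c,-1)
state=Q head=-1 tape=_[_]ccbc   (Q,_)→(Q,a,+1)
state=Q head=0 tape=_a[c]cbc   (Q,c)→(P,b,-1)
state=P head=-1 tape=_[a]bcbc   (P,a)→(P,_,-1)
state=P head=-2 tape=[_]_bcbc
M halts after 4 transitions.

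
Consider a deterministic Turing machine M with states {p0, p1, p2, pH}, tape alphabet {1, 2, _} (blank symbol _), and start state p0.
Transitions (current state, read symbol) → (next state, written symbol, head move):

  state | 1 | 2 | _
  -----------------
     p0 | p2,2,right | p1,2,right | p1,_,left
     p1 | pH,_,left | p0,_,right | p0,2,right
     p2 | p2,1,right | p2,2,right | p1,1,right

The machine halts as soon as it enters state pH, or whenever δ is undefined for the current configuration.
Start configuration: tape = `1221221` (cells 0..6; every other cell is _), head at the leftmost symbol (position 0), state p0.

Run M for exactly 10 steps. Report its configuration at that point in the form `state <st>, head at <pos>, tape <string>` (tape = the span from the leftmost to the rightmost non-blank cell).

p0 | [1]221221___   read 1 → write 2, move right, go to p2
p2 | 2[2]21221___   read 2 → write 2, move right, go to p2
p2 | 22[2]1221___   read 2 → write 2, move right, go to p2
p2 | 222[1]221___   read 1 → write 1, move right, go to p2
p2 | 2221[2]21___   read 2 → write 2, move right, go to p2
p2 | 22212[2]1___   read 2 → write 2, move right, go to p2
p2 | 222122[1]___   read 1 → write 1, move right, go to p2
p2 | 2221221[_]__   read _ → write 1, move right, go to p1
p1 | 22212211[_]_   read _ → write 2, move right, go to p0
p0 | 222122112[_]   read _ → write _, move left, go to p1
p1 | 22212211[2]_
After 10 steps: state p1, head at 8, tape 222122112.

state p1, head at 8, tape 222122112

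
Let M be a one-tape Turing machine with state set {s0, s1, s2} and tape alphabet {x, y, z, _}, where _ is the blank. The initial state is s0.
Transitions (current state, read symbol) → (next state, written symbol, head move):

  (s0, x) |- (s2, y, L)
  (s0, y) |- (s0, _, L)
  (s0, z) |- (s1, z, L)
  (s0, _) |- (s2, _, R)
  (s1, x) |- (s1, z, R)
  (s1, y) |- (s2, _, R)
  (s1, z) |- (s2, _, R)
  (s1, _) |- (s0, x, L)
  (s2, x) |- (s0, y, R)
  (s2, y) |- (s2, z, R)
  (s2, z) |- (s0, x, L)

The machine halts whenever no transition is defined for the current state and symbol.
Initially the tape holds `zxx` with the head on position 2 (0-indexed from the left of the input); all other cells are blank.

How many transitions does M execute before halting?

s0 | __zx[x]   read x → write y, move L, go to s2
s2 | __z[x]y   read x → write y, move R, go to s0
s0 | __zy[y]   read y → write _, move L, go to s0
s0 | __z[y]_   read y → write _, move L, go to s0
s0 | __[z]__   read z → write z, move L, go to s1
s1 | _[_]z__   read _ → write x, move L, go to s0
s0 | [_]xz__   read _ → write _, move R, go to s2
s2 | _[x]z__   read x → write y, move R, go to s0
s0 | _y[z]__   read z → write z, move L, go to s1
s1 | _[y]z__   read y → write _, move R, go to s2
s2 | __[z]__   read z → write x, move L, go to s0
s0 | _[_]x__   read _ → write _, move R, go to s2
s2 | __[x]__   read x → write y, move R, go to s0
s0 | __y[_]_   read _ → write _, move R, go to s2
s2 | __y_[_]
M halts after 14 transitions.

14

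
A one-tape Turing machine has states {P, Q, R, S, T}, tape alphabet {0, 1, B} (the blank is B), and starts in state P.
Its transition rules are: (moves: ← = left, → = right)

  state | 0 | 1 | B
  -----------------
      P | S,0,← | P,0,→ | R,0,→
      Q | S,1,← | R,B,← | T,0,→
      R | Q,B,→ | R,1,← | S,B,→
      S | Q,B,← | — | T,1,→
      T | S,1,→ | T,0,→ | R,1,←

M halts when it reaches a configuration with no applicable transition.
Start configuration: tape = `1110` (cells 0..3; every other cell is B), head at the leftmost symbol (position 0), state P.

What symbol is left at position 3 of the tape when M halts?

1

P | B[1]110BB   read 1 → write 0, move →, go to P
P | B0[1]10BB   read 1 → write 0, move →, go to P
P | B00[1]0BB   read 1 → write 0, move →, go to P
P | B000[0]BB   read 0 → write 0, move ←, go to S
S | B00[0]0BB   read 0 → write B, move ←, go to Q
Q | B0[0]B0BB   read 0 → write 1, move ←, go to S
S | B[0]1B0BB   read 0 → write B, move ←, go to Q
Q | [B]B1B0BB   read B → write 0, move →, go to T
T | 0[B]1B0BB   read B → write 1, move ←, go to R
R | [0]11B0BB   read 0 → write B, move →, go to Q
Q | B[1]1B0BB   read 1 → write B, move ←, go to R
R | [B]B1B0BB   read B → write B, move →, go to S
S | B[B]1B0BB   read B → write 1, move →, go to T
T | B1[1]B0BB   read 1 → write 0, move →, go to T
T | B10[B]0BB   read B → write 1, move ←, go to R
R | B1[0]10BB   read 0 → write B, move →, go to Q
Q | B1B[1]0BB   read 1 → write B, move ←, go to R
R | B1[B]B0BB   read B → write B, move →, go to S
S | B1B[B]0BB   read B → write 1, move →, go to T
T | B1B1[0]BB   read 0 → write 1, move →, go to S
S | B1B11[B]B   read B → write 1, move →, go to T
T | B1B111[B]   read B → write 1, move ←, go to R
R | B1B11[1]1   read 1 → write 1, move ←, go to R
R | B1B1[1]11   read 1 → write 1, move ←, go to R
R | B1B[1]111   read 1 → write 1, move ←, go to R
R | B1[B]1111   read B → write B, move →, go to S
S | B1B[1]111
Cell 3 holds 1 when M halts.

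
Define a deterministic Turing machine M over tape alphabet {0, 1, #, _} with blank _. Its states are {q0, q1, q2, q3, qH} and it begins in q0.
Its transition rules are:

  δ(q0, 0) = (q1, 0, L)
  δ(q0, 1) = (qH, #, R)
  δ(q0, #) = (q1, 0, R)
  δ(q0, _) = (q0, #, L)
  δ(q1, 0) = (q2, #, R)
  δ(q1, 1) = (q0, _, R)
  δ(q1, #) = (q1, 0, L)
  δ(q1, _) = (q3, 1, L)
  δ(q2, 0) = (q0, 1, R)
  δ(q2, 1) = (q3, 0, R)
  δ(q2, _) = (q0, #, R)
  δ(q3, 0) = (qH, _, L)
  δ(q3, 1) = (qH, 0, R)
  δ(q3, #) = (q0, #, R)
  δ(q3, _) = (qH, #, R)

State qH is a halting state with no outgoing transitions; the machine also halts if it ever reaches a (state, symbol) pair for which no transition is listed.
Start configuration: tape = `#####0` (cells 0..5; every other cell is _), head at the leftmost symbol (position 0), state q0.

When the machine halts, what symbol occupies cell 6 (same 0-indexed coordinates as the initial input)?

q0 | [#]####0___   read # → write 0, move R, go to q1
q1 | 0[#]###0___   read # → write 0, move L, go to q1
q1 | [0]0###0___   read 0 → write #, move R, go to q2
q2 | #[0]###0___   read 0 → write 1, move R, go to q0
q0 | #1[#]##0___   read # → write 0, move R, go to q1
q1 | #10[#]#0___   read # → write 0, move L, go to q1
q1 | #1[0]0#0___   read 0 → write #, move R, go to q2
q2 | #1#[0]#0___   read 0 → write 1, move R, go to q0
q0 | #1#1[#]0___   read # → write 0, move R, go to q1
q1 | #1#10[0]___   read 0 → write #, move R, go to q2
q2 | #1#10#[_]__   read _ → write #, move R, go to q0
q0 | #1#10##[_]_   read _ → write #, move L, go to q0
q0 | #1#10#[#]#_   read # → write 0, move R, go to q1
q1 | #1#10#0[#]_   read # → write 0, move L, go to q1
q1 | #1#10#[0]0_   read 0 → write #, move R, go to q2
q2 | #1#10##[0]_   read 0 → write 1, move R, go to q0
q0 | #1#10##1[_]   read _ → write #, move L, go to q0
q0 | #1#10##[1]#   read 1 → write #, move R, go to qH
qH | #1#10###[#]
Cell 6 holds # when M halts.

#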